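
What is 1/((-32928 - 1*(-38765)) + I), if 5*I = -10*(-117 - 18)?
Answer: 1/6107 ≈ 0.00016375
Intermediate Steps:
I = 270 (I = (-10*(-117 - 18))/5 = (-10*(-135))/5 = (⅕)*1350 = 270)
1/((-32928 - 1*(-38765)) + I) = 1/((-32928 - 1*(-38765)) + 270) = 1/((-32928 + 38765) + 270) = 1/(5837 + 270) = 1/6107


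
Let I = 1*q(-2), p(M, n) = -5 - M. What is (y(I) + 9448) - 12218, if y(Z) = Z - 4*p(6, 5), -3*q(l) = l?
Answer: -8176/3 ≈ -2725.3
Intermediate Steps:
q(l) = -l/3
I = 2/3 (I = 1*(-1/3*(-2)) = 1*(2/3) = 2/3 ≈ 0.66667)
y(Z) = 44 + Z (y(Z) = Z - 4*(-5 - 1*6) = Z - 4*(-5 - 6) = Z - 4*(-11) = Z + 44 = 44 + Z)
(y(I) + 9448) - 12218 = ((44 + 2/3) + 9448) - 12218 = (134/3 + 9448) - 12218 = 28478/3 - 12218 = -8176/3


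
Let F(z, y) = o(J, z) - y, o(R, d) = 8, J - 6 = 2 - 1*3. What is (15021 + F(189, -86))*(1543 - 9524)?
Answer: -120632815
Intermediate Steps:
J = 5 (J = 6 + (2 - 1*3) = 6 + (2 - 3) = 6 - 1 = 5)
F(z, y) = 8 - y
(15021 + F(189, -86))*(1543 - 9524) = (15021 + (8 - 1*(-86)))*(1543 - 9524) = (15021 + (8 + 86))*(-7981) = (15021 + 94)*(-7981) = 15115*(-7981) = -120632815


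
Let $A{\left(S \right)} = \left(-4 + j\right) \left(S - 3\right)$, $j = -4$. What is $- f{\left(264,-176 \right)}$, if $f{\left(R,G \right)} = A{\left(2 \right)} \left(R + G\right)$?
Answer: $-704$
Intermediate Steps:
$A{\left(S \right)} = 24 - 8 S$ ($A{\left(S \right)} = \left(-4 - 4\right) \left(S - 3\right) = - 8 \left(-3 + S\right) = 24 - 8 S$)
$f{\left(R,G \right)} = 8 G + 8 R$ ($f{\left(R,G \right)} = \left(24 - 16\right) \left(R + G\right) = \left(24 - 16\right) \left(G + R\right) = 8 \left(G + R\right) = 8 G + 8 R$)
$- f{\left(264,-176 \right)} = - (8 \left(-176\right) + 8 \cdot 264) = - (-1408 + 2112) = \left(-1\right) 704 = -704$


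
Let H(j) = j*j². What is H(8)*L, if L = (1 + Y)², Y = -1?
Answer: 0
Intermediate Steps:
H(j) = j³
L = 0 (L = (1 - 1)² = 0² = 0)
H(8)*L = 8³*0 = 512*0 = 0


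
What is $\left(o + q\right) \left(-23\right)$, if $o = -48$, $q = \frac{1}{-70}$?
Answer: $\frac{77303}{70} \approx 1104.3$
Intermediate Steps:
$q = - \frac{1}{70} \approx -0.014286$
$\left(o + q\right) \left(-23\right) = \left(-48 - \frac{1}{70}\right) \left(-23\right) = \left(- \frac{3361}{70}\right) \left(-23\right) = \frac{77303}{70}$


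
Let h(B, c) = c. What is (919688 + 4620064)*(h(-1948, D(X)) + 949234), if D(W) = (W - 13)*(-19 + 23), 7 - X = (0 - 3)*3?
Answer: 5258587426992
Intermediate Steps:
X = 16 (X = 7 - (0 - 3)*3 = 7 - (-3)*3 = 7 - 1*(-9) = 7 + 9 = 16)
D(W) = -52 + 4*W (D(W) = (-13 + W)*4 = -52 + 4*W)
(919688 + 4620064)*(h(-1948, D(X)) + 949234) = (919688 + 4620064)*((-52 + 4*16) + 949234) = 5539752*((-52 + 64) + 949234) = 5539752*(12 + 949234) = 5539752*949246 = 5258587426992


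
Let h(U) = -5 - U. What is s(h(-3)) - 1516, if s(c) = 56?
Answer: -1460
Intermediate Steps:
s(h(-3)) - 1516 = 56 - 1516 = -1460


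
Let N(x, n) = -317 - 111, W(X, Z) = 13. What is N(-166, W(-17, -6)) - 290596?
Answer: -291024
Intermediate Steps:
N(x, n) = -428
N(-166, W(-17, -6)) - 290596 = -428 - 290596 = -291024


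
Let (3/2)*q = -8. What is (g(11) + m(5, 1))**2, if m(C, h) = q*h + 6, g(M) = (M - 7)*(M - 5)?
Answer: 5476/9 ≈ 608.44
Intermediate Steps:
q = -16/3 (q = (2/3)*(-8) = -16/3 ≈ -5.3333)
g(M) = (-7 + M)*(-5 + M)
m(C, h) = 6 - 16*h/3 (m(C, h) = -16*h/3 + 6 = 6 - 16*h/3)
(g(11) + m(5, 1))**2 = ((35 + 11**2 - 12*11) + (6 - 16/3*1))**2 = ((35 + 121 - 132) + (6 - 16/3))**2 = (24 + 2/3)**2 = (74/3)**2 = 5476/9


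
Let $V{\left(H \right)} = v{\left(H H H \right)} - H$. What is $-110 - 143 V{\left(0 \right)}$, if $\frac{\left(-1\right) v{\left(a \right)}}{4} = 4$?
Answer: $2178$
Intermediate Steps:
$v{\left(a \right)} = -16$ ($v{\left(a \right)} = \left(-4\right) 4 = -16$)
$V{\left(H \right)} = -16 - H$
$-110 - 143 V{\left(0 \right)} = -110 - 143 \left(-16 - 0\right) = -110 - 143 \left(-16 + 0\right) = -110 - -2288 = -110 + 2288 = 2178$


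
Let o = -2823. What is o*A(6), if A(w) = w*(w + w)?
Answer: -203256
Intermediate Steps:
A(w) = 2*w² (A(w) = w*(2*w) = 2*w²)
o*A(6) = -5646*6² = -5646*36 = -2823*72 = -203256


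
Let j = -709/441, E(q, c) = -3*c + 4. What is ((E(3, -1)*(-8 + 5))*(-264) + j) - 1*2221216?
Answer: -977112061/441 ≈ -2.2157e+6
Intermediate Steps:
E(q, c) = 4 - 3*c
j = -709/441 (j = -709*1/441 = -709/441 ≈ -1.6077)
((E(3, -1)*(-8 + 5))*(-264) + j) - 1*2221216 = (((4 - 3*(-1))*(-8 + 5))*(-264) - 709/441) - 1*2221216 = (((4 + 3)*(-3))*(-264) - 709/441) - 2221216 = ((7*(-3))*(-264) - 709/441) - 2221216 = (-21*(-264) - 709/441) - 2221216 = (5544 - 709/441) - 2221216 = 2444195/441 - 2221216 = -977112061/441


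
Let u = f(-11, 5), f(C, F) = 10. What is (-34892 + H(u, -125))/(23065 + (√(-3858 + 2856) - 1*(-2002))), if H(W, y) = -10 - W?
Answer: -875139104/628355491 + 34912*I*√1002/628355491 ≈ -1.3927 + 0.0017587*I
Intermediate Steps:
u = 10
(-34892 + H(u, -125))/(23065 + (√(-3858 + 2856) - 1*(-2002))) = (-34892 + (-10 - 1*10))/(23065 + (√(-3858 + 2856) - 1*(-2002))) = (-34892 + (-10 - 10))/(23065 + (√(-1002) + 2002)) = (-34892 - 20)/(23065 + (I*√1002 + 2002)) = -34912/(23065 + (2002 + I*√1002)) = -34912/(25067 + I*√1002)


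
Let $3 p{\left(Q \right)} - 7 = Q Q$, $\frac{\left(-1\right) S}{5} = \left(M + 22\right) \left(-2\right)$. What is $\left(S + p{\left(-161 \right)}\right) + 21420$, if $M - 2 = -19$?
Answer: $\frac{90338}{3} \approx 30113.0$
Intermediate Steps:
$M = -17$ ($M = 2 - 19 = -17$)
$S = 50$ ($S = - 5 \left(-17 + 22\right) \left(-2\right) = - 5 \cdot 5 \left(-2\right) = \left(-5\right) \left(-10\right) = 50$)
$p{\left(Q \right)} = \frac{7}{3} + \frac{Q^{2}}{3}$ ($p{\left(Q \right)} = \frac{7}{3} + \frac{Q Q}{3} = \frac{7}{3} + \frac{Q^{2}}{3}$)
$\left(S + p{\left(-161 \right)}\right) + 21420 = \left(50 + \left(\frac{7}{3} + \frac{\left(-161\right)^{2}}{3}\right)\right) + 21420 = \left(50 + \left(\frac{7}{3} + \frac{1}{3} \cdot 25921\right)\right) + 21420 = \left(50 + \left(\frac{7}{3} + \frac{25921}{3}\right)\right) + 21420 = \left(50 + \frac{25928}{3}\right) + 21420 = \frac{26078}{3} + 21420 = \frac{90338}{3}$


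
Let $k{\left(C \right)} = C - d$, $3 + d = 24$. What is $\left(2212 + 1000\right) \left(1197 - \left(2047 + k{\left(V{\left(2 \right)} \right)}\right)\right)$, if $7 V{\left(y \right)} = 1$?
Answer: $- \frac{18642448}{7} \approx -2.6632 \cdot 10^{6}$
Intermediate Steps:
$d = 21$ ($d = -3 + 24 = 21$)
$V{\left(y \right)} = \frac{1}{7}$ ($V{\left(y \right)} = \frac{1}{7} \cdot 1 = \frac{1}{7}$)
$k{\left(C \right)} = -21 + C$ ($k{\left(C \right)} = C - 21 = -21 + C$)
$\left(2212 + 1000\right) \left(1197 - \left(2047 + k{\left(V{\left(2 \right)} \right)}\right)\right) = \left(2212 + 1000\right) \left(1197 - \frac{14183}{7}\right) = 3212 \left(1197 - \frac{14183}{7}\right) = 3212 \left(- \frac{5804}{7}\right) = - \frac{18642448}{7}$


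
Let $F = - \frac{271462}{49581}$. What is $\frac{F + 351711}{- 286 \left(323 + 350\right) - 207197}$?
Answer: $- \frac{17437911629}{19816286175} \approx -0.87998$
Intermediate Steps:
$F = - \frac{271462}{49581}$ ($F = \left(-271462\right) \frac{1}{49581} = - \frac{271462}{49581} \approx -5.4751$)
$\frac{F + 351711}{- 286 \left(323 + 350\right) - 207197} = \frac{- \frac{271462}{49581} + 351711}{- 286 \left(323 + 350\right) - 207197} = \frac{17437911629}{49581 \left(\left(-286\right) 673 - 207197\right)} = \frac{17437911629}{49581 \left(-192478 - 207197\right)} = \frac{17437911629}{49581 \left(-399675\right)} = \frac{17437911629}{49581} \left(- \frac{1}{399675}\right) = - \frac{17437911629}{19816286175}$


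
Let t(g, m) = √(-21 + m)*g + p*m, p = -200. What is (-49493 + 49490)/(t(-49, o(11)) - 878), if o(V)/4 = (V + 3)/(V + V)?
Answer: 503514/238167997 - 1617*I*√2233/238167997 ≈ 0.0021141 - 0.00032083*I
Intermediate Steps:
o(V) = 2*(3 + V)/V (o(V) = 4*((V + 3)/(V + V)) = 4*((3 + V)/((2*V))) = 4*((3 + V)*(1/(2*V))) = 4*((3 + V)/(2*V)) = 2*(3 + V)/V)
t(g, m) = -200*m + g*√(-21 + m) (t(g, m) = √(-21 + m)*g - 200*m = g*√(-21 + m) - 200*m = -200*m + g*√(-21 + m))
(-49493 + 49490)/(t(-49, o(11)) - 878) = (-49493 + 49490)/((-200*(2 + 6/11) - 49*√(-21 + (2 + 6/11))) - 878) = -3/((-200*(2 + 6*(1/11)) - 49*√(-21 + (2 + 6*(1/11)))) - 878) = -3/((-200*(2 + 6/11) - 49*√(-21 + (2 + 6/11))) - 878) = -3/((-200*28/11 - 49*√(-21 + 28/11)) - 878) = -3/((-5600/11 - 49*I*√2233/11) - 878) = -3/(-15258/11 - 49*I*√2233/11)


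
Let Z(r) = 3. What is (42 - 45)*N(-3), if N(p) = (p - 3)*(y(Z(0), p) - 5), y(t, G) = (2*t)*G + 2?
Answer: -378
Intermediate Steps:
y(t, G) = 2 + 2*G*t (y(t, G) = 2*G*t + 2 = 2 + 2*G*t)
N(p) = (-3 + p)*(-3 + 6*p) (N(p) = (p - 3)*((2 + 2*p*3) - 5) = (-3 + p)*((2 + 6*p) - 5) = (-3 + p)*(-3 + 6*p))
(42 - 45)*N(-3) = (42 - 45)*(9 - 21*(-3) + 6*(-3)**2) = -3*(9 + 63 + 6*9) = -3*(9 + 63 + 54) = -3*126 = -378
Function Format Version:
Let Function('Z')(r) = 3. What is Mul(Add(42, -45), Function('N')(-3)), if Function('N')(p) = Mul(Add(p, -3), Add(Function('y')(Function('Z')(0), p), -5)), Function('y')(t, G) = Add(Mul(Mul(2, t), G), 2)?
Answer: -378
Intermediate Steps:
Function('y')(t, G) = Add(2, Mul(2, G, t)) (Function('y')(t, G) = Add(Mul(2, G, t), 2) = Add(2, Mul(2, G, t)))
Function('N')(p) = Mul(Add(-3, p), Add(-3, Mul(6, p))) (Function('N')(p) = Mul(Add(p, -3), Add(Add(2, Mul(2, p, 3)), -5)) = Mul(Add(-3, p), Add(Add(2, Mul(6, p)), -5)) = Mul(Add(-3, p), Add(-3, Mul(6, p))))
Mul(Add(42, -45), Function('N')(-3)) = Mul(Add(42, -45), Add(9, Mul(-21, -3), Mul(6, Pow(-3, 2)))) = Mul(-3, Add(9, 63, Mul(6, 9))) = Mul(-3, Add(9, 63, 54)) = Mul(-3, 126) = -378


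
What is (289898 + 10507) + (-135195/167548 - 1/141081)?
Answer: 7100906067738797/23637839388 ≈ 3.0040e+5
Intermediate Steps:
(289898 + 10507) + (-135195/167548 - 1/141081) = 300405 + (-135195*1/167548 - 1*1/141081) = 300405 + (-135195/167548 - 1/141081) = 300405 - 19073613343/23637839388 = 7100906067738797/23637839388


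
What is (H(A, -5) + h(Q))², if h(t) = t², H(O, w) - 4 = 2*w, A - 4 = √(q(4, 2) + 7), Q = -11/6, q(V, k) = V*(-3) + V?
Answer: 9025/1296 ≈ 6.9637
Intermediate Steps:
q(V, k) = -2*V (q(V, k) = -3*V + V = -2*V)
Q = -11/6 (Q = -11*⅙ = -11/6 ≈ -1.8333)
A = 4 + I (A = 4 + √(-2*4 + 7) = 4 + √(-8 + 7) = 4 + √(-1) = 4 + I ≈ 4.0 + 1.0*I)
H(O, w) = 4 + 2*w
(H(A, -5) + h(Q))² = ((4 + 2*(-5)) + (-11/6)²)² = ((4 - 10) + 121/36)² = (-6 + 121/36)² = (-95/36)² = 9025/1296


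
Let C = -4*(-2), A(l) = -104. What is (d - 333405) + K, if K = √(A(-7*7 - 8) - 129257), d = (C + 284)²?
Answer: -248141 + I*√129361 ≈ -2.4814e+5 + 359.67*I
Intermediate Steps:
C = 8
d = 85264 (d = (8 + 284)² = 292² = 85264)
K = I*√129361 (K = √(-104 - 129257) = √(-129361) = I*√129361 ≈ 359.67*I)
(d - 333405) + K = (85264 - 333405) + I*√129361 = -248141 + I*√129361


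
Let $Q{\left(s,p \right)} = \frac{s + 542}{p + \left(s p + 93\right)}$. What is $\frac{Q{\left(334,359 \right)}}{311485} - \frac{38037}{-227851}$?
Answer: $\frac{712998180433893}{4271034142303565} \approx 0.16694$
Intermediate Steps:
$Q{\left(s,p \right)} = \frac{542 + s}{93 + p + p s}$ ($Q{\left(s,p \right)} = \frac{542 + s}{p + \left(p s + 93\right)} = \frac{542 + s}{p + \left(93 + p s\right)} = \frac{542 + s}{93 + p + p s}$)
$\frac{Q{\left(334,359 \right)}}{311485} - \frac{38037}{-227851} = \frac{\frac{1}{93 + 359 + 359 \cdot 334} \left(542 + 334\right)}{311485} - \frac{38037}{-227851} = \frac{1}{93 + 359 + 119906} \cdot 876 \cdot \frac{1}{311485} - - \frac{38037}{227851} = \frac{1}{120358} \cdot 876 \cdot \frac{1}{311485} + \frac{38037}{227851} = \frac{438}{60179} \cdot \frac{1}{311485} + \frac{38037}{227851} = \frac{438}{18744855815} + \frac{38037}{227851} = \frac{712998180433893}{4271034142303565}$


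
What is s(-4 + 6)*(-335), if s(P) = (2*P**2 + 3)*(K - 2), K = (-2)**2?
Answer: -7370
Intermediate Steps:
K = 4
s(P) = 6 + 4*P**2 (s(P) = (2*P**2 + 3)*(4 - 2) = (3 + 2*P**2)*2 = 6 + 4*P**2)
s(-4 + 6)*(-335) = (6 + 4*(-4 + 6)**2)*(-335) = (6 + 4*2**2)*(-335) = (6 + 4*4)*(-335) = (6 + 16)*(-335) = 22*(-335) = -7370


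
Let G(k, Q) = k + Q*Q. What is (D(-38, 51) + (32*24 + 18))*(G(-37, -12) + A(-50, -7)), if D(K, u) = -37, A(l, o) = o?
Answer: 74900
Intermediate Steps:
G(k, Q) = k + Q²
(D(-38, 51) + (32*24 + 18))*(G(-37, -12) + A(-50, -7)) = (-37 + (32*24 + 18))*((-37 + (-12)²) - 7) = (-37 + (768 + 18))*((-37 + 144) - 7) = (-37 + 786)*(107 - 7) = 749*100 = 74900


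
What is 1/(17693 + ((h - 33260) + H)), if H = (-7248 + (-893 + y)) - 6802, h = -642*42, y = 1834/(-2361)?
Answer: -2361/135697948 ≈ -1.7399e-5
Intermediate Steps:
y = -1834/2361 (y = 1834*(-1/2361) = -1834/2361 ≈ -0.77679)
h = -26964
H = -35282257/2361 (H = (-7248 + (-893 - 1834/2361)) - 6802 = (-7248 - 2110207/2361) - 6802 = -19222735/2361 - 6802 = -35282257/2361 ≈ -14944.)
1/(17693 + ((h - 33260) + H)) = 1/(17693 + ((-26964 - 33260) - 35282257/2361)) = 1/(17693 + (-60224 - 35282257/2361)) = 1/(17693 - 177471121/2361) = 1/(-135697948/2361) = -2361/135697948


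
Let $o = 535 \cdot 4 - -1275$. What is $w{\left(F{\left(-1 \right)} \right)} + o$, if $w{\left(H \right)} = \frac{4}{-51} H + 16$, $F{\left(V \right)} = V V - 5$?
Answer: $\frac{174997}{51} \approx 3431.3$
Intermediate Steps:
$F{\left(V \right)} = -5 + V^{2}$ ($F{\left(V \right)} = V^{2} - 5 = -5 + V^{2}$)
$w{\left(H \right)} = 16 - \frac{4 H}{51}$ ($w{\left(H \right)} = 4 \left(- \frac{1}{51}\right) H + 16 = - \frac{4 H}{51} + 16 = 16 - \frac{4 H}{51}$)
$o = 3415$ ($o = 2140 + 1275 = 3415$)
$w{\left(F{\left(-1 \right)} \right)} + o = \left(16 - \frac{4 \left(-5 + \left(-1\right)^{2}\right)}{51}\right) + 3415 = \left(16 - \frac{4 \left(-5 + 1\right)}{51}\right) + 3415 = \left(16 - - \frac{16}{51}\right) + 3415 = \left(16 + \frac{16}{51}\right) + 3415 = \frac{832}{51} + 3415 = \frac{174997}{51}$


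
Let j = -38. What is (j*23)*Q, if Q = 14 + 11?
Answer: -21850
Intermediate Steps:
Q = 25
(j*23)*Q = -38*23*25 = -874*25 = -21850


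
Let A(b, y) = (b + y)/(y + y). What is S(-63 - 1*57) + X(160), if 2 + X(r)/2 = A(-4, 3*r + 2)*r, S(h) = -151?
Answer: 885/241 ≈ 3.6722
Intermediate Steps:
A(b, y) = (b + y)/(2*y) (A(b, y) = (b + y)/((2*y)) = (b + y)*(1/(2*y)) = (b + y)/(2*y))
X(r) = -4 + r*(-2 + 3*r)/(2 + 3*r) (X(r) = -4 + 2*(((-4 + (3*r + 2))/(2*(3*r + 2)))*r) = -4 + 2*(((-4 + (2 + 3*r))/(2*(2 + 3*r)))*r) = -4 + 2*(((-2 + 3*r)/(2*(2 + 3*r)))*r) = -4 + 2*(r*(-2 + 3*r)/(2*(2 + 3*r))) = -4 + r*(-2 + 3*r)/(2 + 3*r))
S(-63 - 1*57) + X(160) = -151 + (-8 - 14*160 + 3*160²)/(2 + 3*160) = -151 + (-8 - 2240 + 3*25600)/(2 + 480) = -151 + (-8 - 2240 + 76800)/482 = -151 + (1/482)*74552 = -151 + 37276/241 = 885/241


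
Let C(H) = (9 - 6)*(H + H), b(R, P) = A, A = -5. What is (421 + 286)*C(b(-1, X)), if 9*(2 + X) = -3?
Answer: -21210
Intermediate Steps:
X = -7/3 (X = -2 + (⅑)*(-3) = -2 - ⅓ = -7/3 ≈ -2.3333)
b(R, P) = -5
C(H) = 6*H (C(H) = 3*(2*H) = 6*H)
(421 + 286)*C(b(-1, X)) = (421 + 286)*(6*(-5)) = 707*(-30) = -21210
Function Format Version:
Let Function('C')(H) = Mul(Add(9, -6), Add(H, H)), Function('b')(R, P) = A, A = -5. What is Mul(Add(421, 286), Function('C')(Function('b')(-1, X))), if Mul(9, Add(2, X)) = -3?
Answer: -21210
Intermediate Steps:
X = Rational(-7, 3) (X = Add(-2, Mul(Rational(1, 9), -3)) = Add(-2, Rational(-1, 3)) = Rational(-7, 3) ≈ -2.3333)
Function('b')(R, P) = -5
Function('C')(H) = Mul(6, H) (Function('C')(H) = Mul(3, Mul(2, H)) = Mul(6, H))
Mul(Add(421, 286), Function('C')(Function('b')(-1, X))) = Mul(Add(421, 286), Mul(6, -5)) = Mul(707, -30) = -21210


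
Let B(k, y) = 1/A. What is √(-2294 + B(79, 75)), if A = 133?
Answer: I*√40578433/133 ≈ 47.896*I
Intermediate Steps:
B(k, y) = 1/133
√(-2294 + B(79, 75)) = √(-2294 + 1/133) = √(-305101/133) = I*√40578433/133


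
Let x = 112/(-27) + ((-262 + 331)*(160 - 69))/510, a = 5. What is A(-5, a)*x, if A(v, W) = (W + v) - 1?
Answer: -37471/4590 ≈ -8.1636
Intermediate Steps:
x = 37471/4590 (x = 112*(-1/27) + (69*91)*(1/510) = -112/27 + 6279*(1/510) = -112/27 + 2093/170 = 37471/4590 ≈ 8.1636)
A(v, W) = -1 + W + v
A(-5, a)*x = (-1 + 5 - 5)*(37471/4590) = -1*37471/4590 = -37471/4590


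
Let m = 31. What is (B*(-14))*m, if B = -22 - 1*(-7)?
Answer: 6510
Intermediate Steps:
B = -15 (B = -22 + 7 = -15)
(B*(-14))*m = -15*(-14)*31 = 210*31 = 6510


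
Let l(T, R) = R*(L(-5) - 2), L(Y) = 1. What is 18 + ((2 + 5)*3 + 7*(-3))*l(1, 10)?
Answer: 18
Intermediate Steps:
l(T, R) = -R (l(T, R) = R*(1 - 2) = R*(-1) = -R)
18 + ((2 + 5)*3 + 7*(-3))*l(1, 10) = 18 + ((2 + 5)*3 + 7*(-3))*(-1*10) = 18 + (7*3 - 21)*(-10) = 18 + (21 - 21)*(-10) = 18 + 0*(-10) = 18 + 0 = 18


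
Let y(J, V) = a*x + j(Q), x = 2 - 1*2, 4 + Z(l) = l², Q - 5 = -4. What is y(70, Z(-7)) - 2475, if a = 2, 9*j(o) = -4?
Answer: -22279/9 ≈ -2475.4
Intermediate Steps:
Q = 1 (Q = 5 - 4 = 1)
j(o) = -4/9 (j(o) = (⅑)*(-4) = -4/9)
Z(l) = -4 + l²
x = 0 (x = 2 - 2 = 0)
y(J, V) = -4/9 (y(J, V) = 2*0 - 4/9 = 0 - 4/9 = -4/9)
y(70, Z(-7)) - 2475 = -4/9 - 2475 = -22279/9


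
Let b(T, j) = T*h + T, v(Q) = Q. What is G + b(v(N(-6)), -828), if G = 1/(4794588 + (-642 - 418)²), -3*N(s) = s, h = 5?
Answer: 71018257/5918188 ≈ 12.000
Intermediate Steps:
N(s) = -s/3
G = 1/5918188 (G = 1/(4794588 + (-1060)²) = 1/(4794588 + 1123600) = 1/5918188 ≈ 1.6897e-7)
b(T, j) = 6*T (b(T, j) = T*5 + T = 5*T + T = 6*T)
G + b(v(N(-6)), -828) = 1/5918188 + 6*(-⅓*(-6)) = 1/5918188 + 6*2 = 1/5918188 + 12 = 71018257/5918188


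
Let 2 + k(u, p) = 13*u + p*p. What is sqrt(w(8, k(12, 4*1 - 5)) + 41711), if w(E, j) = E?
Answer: sqrt(41719) ≈ 204.25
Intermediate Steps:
k(u, p) = -2 + p**2 + 13*u (k(u, p) = -2 + (13*u + p*p) = -2 + (13*u + p**2) = -2 + (p**2 + 13*u) = -2 + p**2 + 13*u)
sqrt(w(8, k(12, 4*1 - 5)) + 41711) = sqrt(8 + 41711) = sqrt(41719)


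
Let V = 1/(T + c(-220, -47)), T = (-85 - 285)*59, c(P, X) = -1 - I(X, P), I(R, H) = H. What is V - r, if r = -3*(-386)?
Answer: -25025539/21611 ≈ -1158.0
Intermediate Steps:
c(P, X) = -1 - P
T = -21830 (T = -370*59 = -21830)
r = 1158
V = -1/21611 (V = 1/(-21830 + (-1 - 1*(-220))) = 1/(-21830 + (-1 + 220)) = 1/(-21830 + 219) = 1/(-21611) = -1/21611 ≈ -4.6273e-5)
V - r = -1/21611 - 1*1158 = -1/21611 - 1158 = -25025539/21611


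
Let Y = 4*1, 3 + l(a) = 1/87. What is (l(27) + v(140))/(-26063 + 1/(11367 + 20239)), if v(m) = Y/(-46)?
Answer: 194503324/1648318101177 ≈ 0.00011800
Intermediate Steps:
l(a) = -260/87 (l(a) = -3 + 1/87 = -260/87)
Y = 4
v(m) = -2/23 (v(m) = 4/(-46) = 4*(-1/46) = -2/23)
(l(27) + v(140))/(-26063 + 1/(11367 + 20239)) = (-260/87 - 2/23)/(-26063 + 1/(11367 + 20239)) = -6154/(2001*(-26063 + 1/31606)) = -6154/(2001*(-823747177/31606)) = -6154/2001*(-31606/823747177) = 194503324/1648318101177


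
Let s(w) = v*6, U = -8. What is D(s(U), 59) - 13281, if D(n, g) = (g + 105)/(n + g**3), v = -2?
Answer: -2727478963/205367 ≈ -13281.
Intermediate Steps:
s(w) = -12 (s(w) = -2*6 = -12)
D(n, g) = (105 + g)/(n + g**3)
D(s(U), 59) - 13281 = (105 + 59)/(-12 + 59**3) - 13281 = 164/(-12 + 205379) - 13281 = 164/205367 - 13281 = -2727478963/205367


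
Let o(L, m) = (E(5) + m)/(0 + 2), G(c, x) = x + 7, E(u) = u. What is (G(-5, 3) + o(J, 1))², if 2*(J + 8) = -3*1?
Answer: 169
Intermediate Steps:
G(c, x) = 7 + x
J = -19/2 (J = -8 + (-3*1)/2 = -8 + (½)*(-3) = -8 - 3/2 = -19/2 ≈ -9.5000)
o(L, m) = 5/2 + m/2 (o(L, m) = (5 + m)/(0 + 2) = (5 + m)/2 = (5 + m)*(½) = 5/2 + m/2)
(G(-5, 3) + o(J, 1))² = ((7 + 3) + (5/2 + (½)*1))² = (10 + (5/2 + ½))² = (10 + 3)² = 13² = 169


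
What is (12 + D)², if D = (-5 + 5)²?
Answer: 144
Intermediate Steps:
D = 0 (D = 0² = 0)
(12 + D)² = (12 + 0)² = 12² = 144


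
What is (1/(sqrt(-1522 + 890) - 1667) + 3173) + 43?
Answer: 8938937869/2779521 - 2*I*sqrt(158)/2779521 ≈ 3216.0 - 9.0446e-6*I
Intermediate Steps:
(1/(sqrt(-1522 + 890) - 1667) + 3173) + 43 = (1/(sqrt(-632) - 1667) + 3173) + 43 = (1/(2*I*sqrt(158) - 1667) + 3173) + 43 = (1/(-1667 + 2*I*sqrt(158)) + 3173) + 43 = (3173 + 1/(-1667 + 2*I*sqrt(158))) + 43 = 3216 + 1/(-1667 + 2*I*sqrt(158))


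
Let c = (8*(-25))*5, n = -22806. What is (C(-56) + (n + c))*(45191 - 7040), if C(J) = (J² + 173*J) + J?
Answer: -1160324514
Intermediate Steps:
c = -1000 (c = -200*5 = -1000)
C(J) = J² + 174*J
(C(-56) + (n + c))*(45191 - 7040) = (-56*(174 - 56) + (-22806 - 1000))*(45191 - 7040) = (-56*118 - 23806)*38151 = (-6608 - 23806)*38151 = -30414*38151 = -1160324514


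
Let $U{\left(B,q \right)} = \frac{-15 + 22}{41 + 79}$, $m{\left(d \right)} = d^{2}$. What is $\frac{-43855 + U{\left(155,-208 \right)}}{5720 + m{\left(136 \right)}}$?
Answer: $- \frac{5262593}{2905920} \approx -1.811$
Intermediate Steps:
$U{\left(B,q \right)} = \frac{7}{120}$
$\frac{-43855 + U{\left(155,-208 \right)}}{5720 + m{\left(136 \right)}} = \frac{-43855 + \frac{7}{120}}{5720 + 136^{2}} = - \frac{5262593}{120 \left(5720 + 18496\right)} = - \frac{5262593}{120 \cdot 24216} = \left(- \frac{5262593}{120}\right) \frac{1}{24216} = - \frac{5262593}{2905920}$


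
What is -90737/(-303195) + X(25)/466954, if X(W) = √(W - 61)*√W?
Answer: 90737/303195 + 15*I/233477 ≈ 0.29927 + 6.4246e-5*I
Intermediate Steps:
X(W) = √W*√(-61 + W) (X(W) = √(-61 + W)*√W = √W*√(-61 + W))
-90737/(-303195) + X(25)/466954 = -90737/(-303195) + (√25*√(-61 + 25))/466954 = -90737*(-1/303195) + (5*√(-36))*(1/466954) = 90737/303195 + (5*(6*I))*(1/466954) = 90737/303195 + (30*I)*(1/466954) = 90737/303195 + 15*I/233477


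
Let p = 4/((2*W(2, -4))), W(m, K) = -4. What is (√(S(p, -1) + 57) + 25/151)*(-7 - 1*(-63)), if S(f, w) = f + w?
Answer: 1400/151 + 28*√222 ≈ 426.46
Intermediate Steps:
p = -½ (p = 4/((2*(-4))) = 4/(-8) = 4*(-⅛) = -½ ≈ -0.50000)
(√(S(p, -1) + 57) + 25/151)*(-7 - 1*(-63)) = (√((-½ - 1) + 57) + 25/151)*(-7 - 1*(-63)) = (√(-3/2 + 57) + 25*(1/151))*(-7 + 63) = (√(111/2) + 25/151)*56 = (√222/2 + 25/151)*56 = (25/151 + √222/2)*56 = 1400/151 + 28*√222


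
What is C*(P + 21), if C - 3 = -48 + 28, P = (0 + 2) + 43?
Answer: -1122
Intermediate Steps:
P = 45 (P = 2 + 43 = 45)
C = -17 (C = 3 + (-48 + 28) = 3 - 20 = -17)
C*(P + 21) = -17*(45 + 21) = -17*66 = -1122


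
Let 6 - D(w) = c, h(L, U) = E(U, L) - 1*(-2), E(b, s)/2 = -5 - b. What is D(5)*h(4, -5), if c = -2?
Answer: 16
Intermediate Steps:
E(b, s) = -10 - 2*b (E(b, s) = 2*(-5 - b) = -10 - 2*b)
h(L, U) = -8 - 2*U (h(L, U) = (-10 - 2*U) - 1*(-2) = (-10 - 2*U) + 2 = -8 - 2*U)
D(w) = 8 (D(w) = 6 - 1*(-2) = 6 + 2 = 8)
D(5)*h(4, -5) = 8*(-8 - 2*(-5)) = 8*(-8 + 10) = 8*2 = 16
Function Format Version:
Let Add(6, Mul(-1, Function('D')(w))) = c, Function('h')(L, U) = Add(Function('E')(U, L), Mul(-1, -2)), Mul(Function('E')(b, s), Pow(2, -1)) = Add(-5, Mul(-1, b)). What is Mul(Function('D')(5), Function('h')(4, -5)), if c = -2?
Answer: 16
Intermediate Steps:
Function('E')(b, s) = Add(-10, Mul(-2, b)) (Function('E')(b, s) = Mul(2, Add(-5, Mul(-1, b))) = Add(-10, Mul(-2, b)))
Function('h')(L, U) = Add(-8, Mul(-2, U)) (Function('h')(L, U) = Add(Add(-10, Mul(-2, U)), Mul(-1, -2)) = Add(Add(-10, Mul(-2, U)), 2) = Add(-8, Mul(-2, U)))
Function('D')(w) = 8 (Function('D')(w) = Add(6, Mul(-1, -2)) = Add(6, 2) = 8)
Mul(Function('D')(5), Function('h')(4, -5)) = Mul(8, Add(-8, Mul(-2, -5))) = Mul(8, Add(-8, 10)) = Mul(8, 2) = 16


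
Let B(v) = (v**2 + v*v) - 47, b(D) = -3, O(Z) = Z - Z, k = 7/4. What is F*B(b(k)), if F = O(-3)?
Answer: 0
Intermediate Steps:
k = 7/4 (k = 7*(1/4) = 7/4 ≈ 1.7500)
O(Z) = 0
F = 0
B(v) = -47 + 2*v**2 (B(v) = (v**2 + v**2) - 47 = 2*v**2 - 47 = -47 + 2*v**2)
F*B(b(k)) = 0*(-47 + 2*(-3)**2) = 0*(-47 + 2*9) = 0*(-47 + 18) = 0*(-29) = 0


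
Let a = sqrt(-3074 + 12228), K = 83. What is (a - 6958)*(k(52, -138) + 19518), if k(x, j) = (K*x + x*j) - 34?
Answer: -115669792 + 16624*sqrt(9154) ≈ -1.1408e+8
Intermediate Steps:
k(x, j) = -34 + 83*x + j*x (k(x, j) = (83*x + x*j) - 34 = (83*x + j*x) - 34 = -34 + 83*x + j*x)
a = sqrt(9154) ≈ 95.677
(a - 6958)*(k(52, -138) + 19518) = (sqrt(9154) - 6958)*((-34 + 83*52 - 138*52) + 19518) = (-6958 + sqrt(9154))*((-34 + 4316 - 7176) + 19518) = (-6958 + sqrt(9154))*(-2894 + 19518) = (-6958 + sqrt(9154))*16624 = -115669792 + 16624*sqrt(9154)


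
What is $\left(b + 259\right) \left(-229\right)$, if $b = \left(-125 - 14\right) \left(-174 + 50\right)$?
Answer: $-4006355$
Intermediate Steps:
$b = 17236$ ($b = \left(-125 - 14\right) \left(-124\right) = \left(-139\right) \left(-124\right) = 17236$)
$\left(b + 259\right) \left(-229\right) = \left(17236 + 259\right) \left(-229\right) = 17495 \left(-229\right) = -4006355$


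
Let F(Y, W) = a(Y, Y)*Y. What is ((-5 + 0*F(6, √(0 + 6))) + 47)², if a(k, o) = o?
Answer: 1764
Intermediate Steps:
F(Y, W) = Y² (F(Y, W) = Y*Y = Y²)
((-5 + 0*F(6, √(0 + 6))) + 47)² = ((-5 + 0*6²) + 47)² = ((-5 + 0*36) + 47)² = ((-5 + 0) + 47)² = (-5 + 47)² = 42² = 1764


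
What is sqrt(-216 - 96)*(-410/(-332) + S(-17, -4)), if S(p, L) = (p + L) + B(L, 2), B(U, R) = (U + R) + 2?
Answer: -3281*I*sqrt(78)/83 ≈ -349.12*I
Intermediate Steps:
B(U, R) = 2 + R + U (B(U, R) = (R + U) + 2 = 2 + R + U)
S(p, L) = 4 + p + 2*L (S(p, L) = (p + L) + (2 + 2 + L) = (L + p) + (4 + L) = 4 + p + 2*L)
sqrt(-216 - 96)*(-410/(-332) + S(-17, -4)) = sqrt(-216 - 96)*(-410/(-332) + (4 - 17 + 2*(-4))) = sqrt(-312)*(-410*(-1/332) + (4 - 17 - 8)) = (2*I*sqrt(78))*(205/166 - 21) = (2*I*sqrt(78))*(-3281/166) = -3281*I*sqrt(78)/83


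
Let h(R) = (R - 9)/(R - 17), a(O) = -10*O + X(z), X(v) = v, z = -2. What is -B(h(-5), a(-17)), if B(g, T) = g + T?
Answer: -1855/11 ≈ -168.64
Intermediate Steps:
a(O) = -2 - 10*O (a(O) = -10*O - 2 = -2 - 10*O)
h(R) = (-9 + R)/(-17 + R)
B(g, T) = T + g
-B(h(-5), a(-17)) = -((-2 - 10*(-17)) + (-9 - 5)/(-17 - 5)) = -((-2 + 170) - 14/(-22)) = -(168 - 1/22*(-14)) = -(168 + 7/11) = -1*1855/11 = -1855/11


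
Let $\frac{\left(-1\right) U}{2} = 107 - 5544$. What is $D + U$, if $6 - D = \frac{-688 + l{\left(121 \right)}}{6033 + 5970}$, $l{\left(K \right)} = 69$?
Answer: $\frac{130593259}{12003} \approx 10880.0$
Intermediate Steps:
$U = 10874$ ($U = - 2 \left(107 - 5544\right) = \left(-2\right) \left(-5437\right) = 10874$)
$D = \frac{72637}{12003}$ ($D = 6 - \frac{-688 + 69}{6033 + 5970} = 6 - - \frac{619}{12003} = 6 + \frac{619}{12003} = \frac{72637}{12003} \approx 6.0516$)
$D + U = \frac{72637}{12003} + 10874 = \frac{130593259}{12003}$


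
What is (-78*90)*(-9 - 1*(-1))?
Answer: 56160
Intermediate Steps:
(-78*90)*(-9 - 1*(-1)) = -7020*(-9 + 1) = -7020*(-8) = 56160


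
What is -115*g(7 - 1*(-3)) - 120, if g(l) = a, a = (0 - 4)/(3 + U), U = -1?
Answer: 110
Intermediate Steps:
a = -2 (a = (0 - 4)/(3 - 1) = -4/2 = -4*½ = -2)
g(l) = -2
-115*g(7 - 1*(-3)) - 120 = -115*(-2) - 120 = 230 - 120 = 110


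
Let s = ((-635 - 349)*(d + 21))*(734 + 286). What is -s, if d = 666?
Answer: 689528160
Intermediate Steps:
s = -689528160 (s = ((-635 - 349)*(666 + 21))*(734 + 286) = -984*687*1020 = -676008*1020 = -689528160)
-s = -1*(-689528160) = 689528160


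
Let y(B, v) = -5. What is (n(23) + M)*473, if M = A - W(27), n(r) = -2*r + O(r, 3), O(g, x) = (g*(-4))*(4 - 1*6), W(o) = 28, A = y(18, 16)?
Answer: 49665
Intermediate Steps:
A = -5
O(g, x) = 8*g (O(g, x) = (-4*g)*(4 - 6) = -4*g*(-2) = 8*g)
n(r) = 6*r (n(r) = -2*r + 8*r = 6*r)
M = -33 (M = -5 - 1*28 = -5 - 28 = -33)
(n(23) + M)*473 = (6*23 - 33)*473 = (138 - 33)*473 = 105*473 = 49665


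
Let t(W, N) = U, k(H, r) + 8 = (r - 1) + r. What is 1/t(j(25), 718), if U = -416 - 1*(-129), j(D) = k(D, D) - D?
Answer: -1/287 ≈ -0.0034843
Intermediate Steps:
k(H, r) = -9 + 2*r (k(H, r) = -8 + ((r - 1) + r) = -8 + ((-1 + r) + r) = -8 + (-1 + 2*r) = -9 + 2*r)
j(D) = -9 + D (j(D) = (-9 + 2*D) - D = -9 + D)
U = -287 (U = -416 + 129 = -287)
t(W, N) = -287
1/t(j(25), 718) = 1/(-287) = -1/287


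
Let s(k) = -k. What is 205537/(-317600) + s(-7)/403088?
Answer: -739707813/1143042400 ≈ -0.64714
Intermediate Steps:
205537/(-317600) + s(-7)/403088 = 205537/(-317600) - 1*(-7)/403088 = 205537*(-1/317600) + 7*(1/403088) = -205537/317600 + 1/57584 = -739707813/1143042400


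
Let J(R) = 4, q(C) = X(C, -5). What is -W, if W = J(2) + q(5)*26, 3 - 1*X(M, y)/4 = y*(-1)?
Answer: 204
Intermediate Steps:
X(M, y) = 12 + 4*y (X(M, y) = 12 - 4*y*(-1) = 12 - (-4)*y = 12 + 4*y)
q(C) = -8 (q(C) = 12 + 4*(-5) = 12 - 20 = -8)
W = -204 (W = 4 - 8*26 = 4 - 208 = -204)
-W = -1*(-204) = 204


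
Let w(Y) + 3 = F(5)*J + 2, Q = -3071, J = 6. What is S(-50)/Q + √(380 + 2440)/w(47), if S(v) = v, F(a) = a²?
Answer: 50/3071 + 2*√705/149 ≈ 0.37268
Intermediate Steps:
w(Y) = 149 (w(Y) = -3 + (5²*6 + 2) = -3 + (25*6 + 2) = -3 + (150 + 2) = -3 + 152 = 149)
S(-50)/Q + √(380 + 2440)/w(47) = -50/(-3071) + √(380 + 2440)/149 = -50*(-1/3071) + √2820*(1/149) = 50/3071 + (2*√705)*(1/149) = 50/3071 + 2*√705/149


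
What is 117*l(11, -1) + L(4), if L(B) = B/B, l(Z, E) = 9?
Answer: 1054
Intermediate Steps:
L(B) = 1
117*l(11, -1) + L(4) = 117*9 + 1 = 1053 + 1 = 1054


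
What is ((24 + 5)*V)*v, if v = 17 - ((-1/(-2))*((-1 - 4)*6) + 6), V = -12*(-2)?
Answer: 18096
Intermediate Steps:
V = 24
v = 26 (v = 17 - ((-1*(-½))*(-5*6) + 6) = 17 - ((½)*(-30) + 6) = 17 - (-15 + 6) = 17 - 1*(-9) = 17 + 9 = 26)
((24 + 5)*V)*v = ((24 + 5)*24)*26 = (29*24)*26 = 696*26 = 18096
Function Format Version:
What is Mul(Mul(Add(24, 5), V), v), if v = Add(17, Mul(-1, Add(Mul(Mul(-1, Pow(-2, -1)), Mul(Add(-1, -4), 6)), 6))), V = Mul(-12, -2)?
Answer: 18096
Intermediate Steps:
V = 24
v = 26 (v = Add(17, Mul(-1, Add(Mul(Mul(-1, Rational(-1, 2)), Mul(-5, 6)), 6))) = Add(17, Mul(-1, Add(Mul(Rational(1, 2), -30), 6))) = Add(17, Mul(-1, Add(-15, 6))) = Add(17, Mul(-1, -9)) = Add(17, 9) = 26)
Mul(Mul(Add(24, 5), V), v) = Mul(Mul(Add(24, 5), 24), 26) = Mul(Mul(29, 24), 26) = Mul(696, 26) = 18096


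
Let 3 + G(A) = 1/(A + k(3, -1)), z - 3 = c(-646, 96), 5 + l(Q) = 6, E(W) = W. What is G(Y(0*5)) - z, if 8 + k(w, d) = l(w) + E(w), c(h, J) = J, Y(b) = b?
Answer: -409/4 ≈ -102.25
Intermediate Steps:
l(Q) = 1 (l(Q) = -5 + 6 = 1)
z = 99 (z = 3 + 96 = 99)
k(w, d) = -7 + w (k(w, d) = -8 + (1 + w) = -7 + w)
G(A) = -3 + 1/(-4 + A) (G(A) = -3 + 1/(A + (-7 + 3)) = -3 + 1/(A - 4) = -3 + 1/(-4 + A))
G(Y(0*5)) - z = (13 - 0*5)/(-4 + 0*5) - 1*99 = (13 - 3*0)/(-4 + 0) - 99 = (13 + 0)/(-4) - 99 = -¼*13 - 99 = -13/4 - 99 = -409/4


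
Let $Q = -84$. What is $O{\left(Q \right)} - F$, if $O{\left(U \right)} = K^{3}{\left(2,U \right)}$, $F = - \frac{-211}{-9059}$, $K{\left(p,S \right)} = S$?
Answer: $- \frac{5369305325}{9059} \approx -5.927 \cdot 10^{5}$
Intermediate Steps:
$F = - \frac{211}{9059}$ ($F = - \frac{\left(-211\right) \left(-1\right)}{9059} = \left(-1\right) \frac{211}{9059} = - \frac{211}{9059} \approx -0.023292$)
$O{\left(U \right)} = U^{3}$
$O{\left(Q \right)} - F = \left(-84\right)^{3} - - \frac{211}{9059} = -592704 + \frac{211}{9059} = - \frac{5369305325}{9059}$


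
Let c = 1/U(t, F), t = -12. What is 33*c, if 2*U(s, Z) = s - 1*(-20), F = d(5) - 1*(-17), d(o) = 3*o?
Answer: 33/4 ≈ 8.2500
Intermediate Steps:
F = 32 (F = 3*5 - 1*(-17) = 15 + 17 = 32)
U(s, Z) = 10 + s/2 (U(s, Z) = (s - 1*(-20))/2 = (s + 20)/2 = (20 + s)/2 = 10 + s/2)
c = ¼ (c = 1/(10 + (½)*(-12)) = 1/(10 - 6) = 1/4 = ¼ ≈ 0.25000)
33*c = 33*(¼) = 33/4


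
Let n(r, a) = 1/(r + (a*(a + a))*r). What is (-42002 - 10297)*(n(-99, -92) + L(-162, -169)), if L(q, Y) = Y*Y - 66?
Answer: -92504909288428/62073 ≈ -1.4903e+9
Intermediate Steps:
L(q, Y) = -66 + Y² (L(q, Y) = Y² - 66 = -66 + Y²)
n(r, a) = 1/(r + 2*r*a²) (n(r, a) = 1/(r + (a*(2*a))*r) = 1/(r + (2*a²)*r) = 1/(r + 2*r*a²))
(-42002 - 10297)*(n(-99, -92) + L(-162, -169)) = (-42002 - 10297)*(1/((-99)*(1 + 2*(-92)²)) + (-66 + (-169)²)) = -52299*(-1/(99*(1 + 2*8464)) + (-66 + 28561)) = -52299*(-1/(99*(1 + 16928)) + 28495) = -52299*(-1/99/16929 + 28495) = -52299*(-1/99*1/16929 + 28495) = -52299*(-1/1675971 + 28495) = -52299*47756793644/1675971 = -92504909288428/62073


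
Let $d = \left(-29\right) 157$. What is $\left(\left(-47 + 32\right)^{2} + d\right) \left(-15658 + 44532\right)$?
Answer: $-124966672$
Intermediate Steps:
$d = -4553$
$\left(\left(-47 + 32\right)^{2} + d\right) \left(-15658 + 44532\right) = \left(\left(-47 + 32\right)^{2} - 4553\right) \left(-15658 + 44532\right) = \left(\left(-15\right)^{2} - 4553\right) 28874 = \left(225 - 4553\right) 28874 = \left(-4328\right) 28874 = -124966672$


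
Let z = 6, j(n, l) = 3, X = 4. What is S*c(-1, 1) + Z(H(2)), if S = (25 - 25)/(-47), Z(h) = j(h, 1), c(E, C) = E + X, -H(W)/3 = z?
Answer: 3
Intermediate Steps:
H(W) = -18 (H(W) = -3*6 = -18)
c(E, C) = 4 + E (c(E, C) = E + 4 = 4 + E)
Z(h) = 3
S = 0 (S = 0*(-1/47) = 0)
S*c(-1, 1) + Z(H(2)) = 0*(4 - 1) + 3 = 0*3 + 3 = 0 + 3 = 3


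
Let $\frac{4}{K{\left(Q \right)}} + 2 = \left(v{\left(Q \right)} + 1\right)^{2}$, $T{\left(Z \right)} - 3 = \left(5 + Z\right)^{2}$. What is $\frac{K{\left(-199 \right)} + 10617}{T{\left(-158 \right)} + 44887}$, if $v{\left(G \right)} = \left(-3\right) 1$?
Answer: $\frac{1517}{9757} \approx 0.15548$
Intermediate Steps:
$v{\left(G \right)} = -3$
$T{\left(Z \right)} = 3 + \left(5 + Z\right)^{2}$
$K{\left(Q \right)} = 2$ ($K{\left(Q \right)} = \frac{4}{-2 + \left(-3 + 1\right)^{2}} = \frac{4}{-2 + \left(-2\right)^{2}} = \frac{4}{-2 + 4} = \frac{4}{2} = 4 \cdot \frac{1}{2} = 2$)
$\frac{K{\left(-199 \right)} + 10617}{T{\left(-158 \right)} + 44887} = \frac{2 + 10617}{\left(3 + \left(5 - 158\right)^{2}\right) + 44887} = \frac{10619}{\left(3 + \left(-153\right)^{2}\right) + 44887} = \frac{10619}{\left(3 + 23409\right) + 44887} = \frac{10619}{23412 + 44887} = \frac{10619}{68299} = 10619 \cdot \frac{1}{68299} = \frac{1517}{9757}$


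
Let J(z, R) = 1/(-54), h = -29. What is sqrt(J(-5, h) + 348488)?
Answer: sqrt(112910106)/18 ≈ 590.33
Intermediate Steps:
J(z, R) = -1/54
sqrt(J(-5, h) + 348488) = sqrt(-1/54 + 348488) = sqrt(18818351/54) = sqrt(112910106)/18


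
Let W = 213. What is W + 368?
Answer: 581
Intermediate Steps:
W + 368 = 213 + 368 = 581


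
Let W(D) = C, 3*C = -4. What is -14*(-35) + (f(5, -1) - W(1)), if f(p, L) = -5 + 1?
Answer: 1462/3 ≈ 487.33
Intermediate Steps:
f(p, L) = -4
C = -4/3 (C = (1/3)*(-4) = -4/3 ≈ -1.3333)
W(D) = -4/3
-14*(-35) + (f(5, -1) - W(1)) = -14*(-35) + (-4 - 1*(-4/3)) = 490 + (-4 + 4/3) = 490 - 8/3 = 1462/3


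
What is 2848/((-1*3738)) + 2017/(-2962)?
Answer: -89749/62202 ≈ -1.4429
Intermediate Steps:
2848/((-1*3738)) + 2017/(-2962) = 2848/(-3738) + 2017*(-1/2962) = 2848*(-1/3738) - 2017/2962 = -16/21 - 2017/2962 = -89749/62202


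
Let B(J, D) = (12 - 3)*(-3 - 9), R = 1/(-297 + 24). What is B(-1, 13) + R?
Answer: -29485/273 ≈ -108.00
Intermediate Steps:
R = -1/273 (R = 1/(-273) = -1/273 ≈ -0.0036630)
B(J, D) = -108 (B(J, D) = 9*(-12) = -108)
B(-1, 13) + R = -108 - 1/273 = -29485/273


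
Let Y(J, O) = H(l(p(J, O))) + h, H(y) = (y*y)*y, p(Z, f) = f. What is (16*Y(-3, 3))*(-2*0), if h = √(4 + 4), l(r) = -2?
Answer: 0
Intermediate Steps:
H(y) = y³ (H(y) = y²*y = y³)
h = 2*√2 (h = √8 = 2*√2 ≈ 2.8284)
Y(J, O) = -8 + 2*√2 (Y(J, O) = (-2)³ + 2*√2 = -8 + 2*√2)
(16*Y(-3, 3))*(-2*0) = (16*(-8 + 2*√2))*(-2*0) = (-128 + 32*√2)*0 = 0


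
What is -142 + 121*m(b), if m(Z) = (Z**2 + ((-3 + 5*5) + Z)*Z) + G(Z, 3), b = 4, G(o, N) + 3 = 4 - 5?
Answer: 13894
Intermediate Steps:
G(o, N) = -4 (G(o, N) = -3 + (4 - 5) = -3 - 1 = -4)
m(Z) = -4 + Z**2 + Z*(22 + Z) (m(Z) = (Z**2 + ((-3 + 5*5) + Z)*Z) - 4 = (Z**2 + ((-3 + 25) + Z)*Z) - 4 = (Z**2 + (22 + Z)*Z) - 4 = (Z**2 + Z*(22 + Z)) - 4 = -4 + Z**2 + Z*(22 + Z))
-142 + 121*m(b) = -142 + 121*(-4 + 2*4**2 + 22*4) = -142 + 121*(-4 + 2*16 + 88) = -142 + 121*(-4 + 32 + 88) = -142 + 121*116 = -142 + 14036 = 13894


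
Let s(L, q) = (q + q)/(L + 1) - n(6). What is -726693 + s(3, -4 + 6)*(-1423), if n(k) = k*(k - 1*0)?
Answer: -676888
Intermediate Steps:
n(k) = k² (n(k) = k*(k + 0) = k*k = k²)
s(L, q) = -36 + 2*q/(1 + L) (s(L, q) = (q + q)/(L + 1) - 1*6² = (2*q)/(1 + L) - 1*36 = 2*q/(1 + L) - 36 = -36 + 2*q/(1 + L))
-726693 + s(3, -4 + 6)*(-1423) = -726693 + (2*(-18 + (-4 + 6) - 18*3)/(1 + 3))*(-1423) = -726693 + (2*(-18 + 2 - 54)/4)*(-1423) = -726693 + (2*(¼)*(-70))*(-1423) = -726693 - 35*(-1423) = -726693 + 49805 = -676888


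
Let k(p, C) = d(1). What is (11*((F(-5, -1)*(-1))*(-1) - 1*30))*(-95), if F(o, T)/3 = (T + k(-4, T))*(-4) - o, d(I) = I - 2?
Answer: -9405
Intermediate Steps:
d(I) = -2 + I
k(p, C) = -1 (k(p, C) = -2 + 1 = -1)
F(o, T) = 12 - 12*T - 3*o (F(o, T) = 3*((T - 1)*(-4) - o) = 3*((-1 + T)*(-4) - o) = 3*((4 - 4*T) - o) = 3*(4 - o - 4*T) = 12 - 12*T - 3*o)
(11*((F(-5, -1)*(-1))*(-1) - 1*30))*(-95) = (11*(((12 - 12*(-1) - 3*(-5))*(-1))*(-1) - 1*30))*(-95) = (11*(((12 + 12 + 15)*(-1))*(-1) - 30))*(-95) = (11*((39*(-1))*(-1) - 30))*(-95) = (11*(-39*(-1) - 30))*(-95) = (11*(39 - 30))*(-95) = (11*9)*(-95) = 99*(-95) = -9405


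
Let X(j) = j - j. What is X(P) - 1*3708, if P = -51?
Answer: -3708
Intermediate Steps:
X(j) = 0
X(P) - 1*3708 = 0 - 1*3708 = 0 - 3708 = -3708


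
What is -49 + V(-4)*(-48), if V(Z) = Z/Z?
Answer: -97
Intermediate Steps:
V(Z) = 1
-49 + V(-4)*(-48) = -49 + 1*(-48) = -49 - 48 = -97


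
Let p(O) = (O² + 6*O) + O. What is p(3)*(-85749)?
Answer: -2572470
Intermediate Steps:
p(O) = O² + 7*O
p(3)*(-85749) = (3*(7 + 3))*(-85749) = (3*10)*(-85749) = 30*(-85749) = -2572470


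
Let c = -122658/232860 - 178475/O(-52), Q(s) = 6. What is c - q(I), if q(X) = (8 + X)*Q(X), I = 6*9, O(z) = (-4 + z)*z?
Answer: -24513810303/56507360 ≈ -433.82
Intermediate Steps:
O(z) = z*(-4 + z)
I = 54
q(X) = 48 + 6*X (q(X) = (8 + X)*6 = 48 + 6*X)
c = -3493072383/56507360 (c = -122658/232860 - 178475*(-1/(52*(-4 - 52))) = -122658*1/232860 - 178475/((-52*(-56))) = -20443/38810 - 178475/2912 = -3493072383/56507360 ≈ -61.816)
c - q(I) = -3493072383/56507360 - (48 + 6*54) = -3493072383/56507360 - (48 + 324) = -3493072383/56507360 - 1*372 = -3493072383/56507360 - 372 = -24513810303/56507360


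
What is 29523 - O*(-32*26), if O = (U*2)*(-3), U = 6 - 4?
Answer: 19539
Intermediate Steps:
U = 2
O = -12 (O = (2*2)*(-3) = 4*(-3) = -12)
29523 - O*(-32*26) = 29523 - (-12)*(-32*26) = 29523 - (-12)*(-832) = 29523 - 1*9984 = 29523 - 9984 = 19539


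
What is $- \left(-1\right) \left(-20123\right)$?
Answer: $-20123$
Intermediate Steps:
$- \left(-1\right) \left(-20123\right) = \left(-1\right) 20123 = -20123$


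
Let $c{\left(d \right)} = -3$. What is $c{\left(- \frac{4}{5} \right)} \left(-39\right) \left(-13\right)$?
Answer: $-1521$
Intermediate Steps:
$c{\left(- \frac{4}{5} \right)} \left(-39\right) \left(-13\right) = \left(-3\right) \left(-39\right) \left(-13\right) = 117 \left(-13\right) = -1521$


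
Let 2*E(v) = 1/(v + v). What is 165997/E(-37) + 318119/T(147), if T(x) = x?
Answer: -3611112613/147 ≈ -2.4565e+7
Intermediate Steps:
E(v) = 1/(4*v) (E(v) = 1/(2*(v + v)) = 1/(2*((2*v))) = (1/(2*v))/2 = 1/(4*v))
165997/E(-37) + 318119/T(147) = 165997/(((¼)/(-37))) + 318119/147 = 165997/(((¼)*(-1/37))) + 318119*(1/147) = 165997/(-1/148) + 318119/147 = 165997*(-148) + 318119/147 = -24567556 + 318119/147 = -3611112613/147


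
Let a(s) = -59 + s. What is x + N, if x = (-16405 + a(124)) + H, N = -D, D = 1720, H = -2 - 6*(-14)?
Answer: -17978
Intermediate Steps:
H = 82 (H = -2 + 84 = 82)
N = -1720 (N = -1*1720 = -1720)
x = -16258 (x = (-16405 + (-59 + 124)) + 82 = (-16405 + 65) + 82 = -16340 + 82 = -16258)
x + N = -16258 - 1720 = -17978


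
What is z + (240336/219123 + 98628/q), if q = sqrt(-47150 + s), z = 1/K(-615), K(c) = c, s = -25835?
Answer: 16398613/14973405 - 98628*I*sqrt(72985)/72985 ≈ 1.0952 - 365.08*I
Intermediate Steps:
z = -1/615 (z = 1/(-615) = -1/615 ≈ -0.0016260)
q = I*sqrt(72985) (q = sqrt(-47150 - 25835) = sqrt(-72985) = I*sqrt(72985) ≈ 270.16*I)
z + (240336/219123 + 98628/q) = -1/615 + (240336/219123 + 98628/((I*sqrt(72985)))) = -1/615 + (240336*(1/219123) + 98628*(-I*sqrt(72985)/72985)) = -1/615 + (26704/24347 - 98628*I*sqrt(72985)/72985) = 16398613/14973405 - 98628*I*sqrt(72985)/72985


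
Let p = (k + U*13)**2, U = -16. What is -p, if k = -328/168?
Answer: -19439281/441 ≈ -44080.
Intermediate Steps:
k = -41/21 (k = -328*1/168 = -41/21 ≈ -1.9524)
p = 19439281/441 (p = (-41/21 - 16*13)**2 = (-41/21 - 208)**2 = (-4409/21)**2 = 19439281/441 ≈ 44080.)
-p = -1*19439281/441 = -19439281/441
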